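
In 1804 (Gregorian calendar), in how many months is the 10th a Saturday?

2

Check the 10th of each month of 1804: Jan 10: Tue, Feb 10: Fri, Mar 10: Sat, Apr 10: Tue, May 10: Thu, Jun 10: Sun, Jul 10: Tue, Aug 10: Fri, Sep 10: Mon, Oct 10: Wed, Nov 10: Sat, Dec 10: Mon.
Saturday occurs in March, November — 2 months.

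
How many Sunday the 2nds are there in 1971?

1

Check the 2nd of each month of 1971: Jan 2: Sat, Feb 2: Tue, Mar 2: Tue, Apr 2: Fri, May 2: Sun, Jun 2: Wed, Jul 2: Fri, Aug 2: Mon, Sep 2: Thu, Oct 2: Sat, Nov 2: Tue, Dec 2: Thu.
Sunday occurs in May — 1 month.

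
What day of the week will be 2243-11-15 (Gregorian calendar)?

January 1, 2243 is a Sunday.
November 15 is day 319 of the year, i.e. 318 days after Jan 1.
318 mod 7 = 3, so advance 3 weekdays from Sunday: Wednesday.

Wednesday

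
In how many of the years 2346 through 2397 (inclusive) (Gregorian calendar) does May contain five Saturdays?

22

May has 31 days; it has five Saturdays when Saturday falls among the first (month-length − 28) days — i.e. when May 1 is one of Saturday/Friday/Thursday.
May 1 by year: 2346:Wed 2347:Thu✓ 2348:Sat✓ 2349:Sun 2350:Mon 2351:Tue 2352:Thu✓ 2353:Fri✓ 2354:Sat✓ 2355:Sun 2356:Tue 2357:Wed 2358:Thu✓ 2359:Fri✓ 2360:Sun …(22 more)… 2383:Sun 2384:Tue 2385:Wed 2386:Thu✓ 2387:Fri✓ 2388:Sun 2389:Mon 2390:Tue 2391:Wed 2392:Fri✓ 2393:Sat✓ 2394:Sun 2395:Mon 2396:Wed 2397:Thu✓
Years with five Saturdays: 2347, 2348, 2352, 2353, 2354, 2358, 2359, 2364, 2365, 2369, 2370, 2371, 2375, 2376, 2380, 2381, 2382, 2386, 2387, 2392, 2393, 2397 → 22.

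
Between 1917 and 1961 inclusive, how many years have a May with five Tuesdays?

20

May has 31 days; it has five Tuesdays when Tuesday falls among the first (month-length − 28) days — i.e. when May 1 is one of Tuesday/Monday/Sunday.
May 1 by year: 1917:Tue✓ 1918:Wed 1919:Thu 1920:Sat 1921:Sun✓ 1922:Mon✓ 1923:Tue✓ 1924:Thu 1925:Fri 1926:Sat 1927:Sun✓ 1928:Tue✓ 1929:Wed 1930:Thu 1931:Fri …(15 more)… 1947:Thu 1948:Sat 1949:Sun✓ 1950:Mon✓ 1951:Tue✓ 1952:Thu 1953:Fri 1954:Sat 1955:Sun✓ 1956:Tue✓ 1957:Wed 1958:Thu 1959:Fri 1960:Sun✓ 1961:Mon✓
Years with five Tuesdays: 1917, 1921, 1922, 1923, 1927, 1928, 1932, 1933, 1934, 1938, 1939, 1944, 1945, 1949, 1950, 1951, 1955, 1956, 1960, 1961 → 20.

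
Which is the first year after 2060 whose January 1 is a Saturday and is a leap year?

2084

Jan 1 advances by 2 weekdays after a leap year and by 1 after a common year.
2060: Jan 1 is Thursday (leap).
2061: Saturday
2062: Sunday
2063: Monday
2064: Tuesday (leap)
2065: Thursday
2066: Friday
2067: Saturday
2068: Sunday (leap)
2069: Tuesday
2070: Wednesday
2071: Thursday
2072: Friday (leap)
2073: Sunday
2074: Monday
2075: Tuesday
2076: Wednesday (leap)
2077: Friday
2078: Saturday
2079: Sunday
2080: Monday (leap)
2081: Wednesday
2082: Thursday
2083: Friday
2084: Saturday (leap)
2084 begins on a Saturday and is a leap year.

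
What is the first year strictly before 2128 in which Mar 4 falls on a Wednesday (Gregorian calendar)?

2122

From one year to the next, a fixed date's weekday advances by 1, or by 2 when a Feb 29 lies between the two dates.
2128: March 4 is Thursday.
2127: Tuesday (−2)
2126: Monday (−1)
2125: Sunday (−1)
2124: Saturday (−1)
2123: Thursday (−2)
2122: Wednesday (−1)
Mar 4 falls on a Wednesday in 2122.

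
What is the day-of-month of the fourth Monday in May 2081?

May 1, 2081 is a Thursday, so the first Monday is the 5th.
The fourth Monday is 5 + 21 = 26.

26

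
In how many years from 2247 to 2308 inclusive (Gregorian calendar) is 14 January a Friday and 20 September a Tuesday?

6

Check each year's weekday for 14 January and 20 September:
  2247: Thu/Mon  2248: Fri/Wed  2249: Sun/Thu  2250: Mon/Fri  2251: Tue/Sat  2252: Wed/Mon  2253: Fri/Tue ✓  2254: Sat/Wed  2255: Sun/Thu  2256: Mon/Sat  2257: Wed/Sun  2258: Thu/Mon  2259: Fri/Tue ✓  2260: Sat/Thu  …(34 more)…  2295: Mon/Fri  2296: Tue/Sun  2297: Thu/Mon  2298: Fri/Tue ✓  2299: Sat/Wed  2300: Sun/Thu  2301: Mon/Fri  2302: Tue/Sat  2303: Wed/Sun  2304: Thu/Tue  2305: Sat/Wed  2306: Sun/Thu  2307: Mon/Fri  2308: Tue/Sun
Both conditions hold in: 2253, 2259, 2270, 2281, 2287, 2298 — 6.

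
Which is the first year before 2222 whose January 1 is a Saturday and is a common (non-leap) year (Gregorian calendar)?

2214

Jan 1 advances by 2 weekdays after a leap year and by 1 after a common year.
2222: Jan 1 is Tuesday.
2221: Monday
2220: Saturday (leap)
2219: Friday
2218: Thursday
2217: Wednesday
2216: Monday (leap)
2215: Sunday
2214: Saturday
2214 begins on a Saturday and is a common year.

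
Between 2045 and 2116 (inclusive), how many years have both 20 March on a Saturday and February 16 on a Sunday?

Check each year's weekday for 20 March and February 16:
  2045: Mon/Thu  2046: Tue/Fri  2047: Wed/Sat  2048: Fri/Sun  2049: Sat/Tue  2050: Sun/Wed  2051: Mon/Thu  2052: Wed/Fri  2053: Thu/Sun  2054: Fri/Mon  2055: Sat/Tue  2056: Mon/Wed  2057: Tue/Fri  2058: Wed/Sat  …(44 more)…  2103: Tue/Fri  2104: Thu/Sat  2105: Fri/Mon  2106: Sat/Tue  2107: Sun/Wed  2108: Tue/Thu  2109: Wed/Sat  2110: Thu/Sun  2111: Fri/Mon  2112: Sun/Tue  2113: Mon/Thu  2114: Tue/Fri  2115: Wed/Sat  2116: Fri/Sun
Both conditions hold in: no year — 0.

0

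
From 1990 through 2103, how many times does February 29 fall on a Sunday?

4

Leap years in 1990–2103: 27 of them.
Feb 29 weekday advances by 5 (mod 7) from one leap year to the next four years later (or differs when a century non-leap intervenes).
Leap-day weekdays: 1992:Sat 1996:Thu 2000:Tue 2004:Sun✓ 2008:Fri 2012:Wed 2016:Mon 2020:Sat 2024:Thu 2028:Tue 2032:Sun✓ 2036:Fri 2040:Wed 2044:Mon 2048:Sat 2052:Thu 2056:Tue 2060:Sun✓ 2064:Fri 2068:Wed 2072:Mon 2076:Sat 2080:Thu 2084:Tue 2088:Sun✓ 2092:Fri 2096:Wed
Sunday: 2004, 2032, 2060, 2088 → 4.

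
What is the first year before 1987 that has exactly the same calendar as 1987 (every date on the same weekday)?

1981

Two years share a calendar iff Jan 1 falls on the same weekday and both are leap or both are common. 1987: Jan 1 is Thursday, common year.
1986: Jan 1 Wednesday, common
1985: Jan 1 Tuesday, common
1984: Jan 1 Sunday, leap
1983: Jan 1 Saturday, common
1982: Jan 1 Friday, common
1981: Jan 1 Thursday, common
1981 matches on both conditions.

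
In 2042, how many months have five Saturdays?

4

A month of length L has five Saturdays iff its first Saturday is on day ≤ L−28 (so day 1–3 in a 31-day month, 1–2 in a 30-day month, day 1 in a leap February).
Checking each month of 2042: Jan starts Wed (31d); Feb starts Sat (28d); Mar starts Sat (31d) ✓; Apr starts Tue (30d); May starts Thu (31d) ✓; Jun starts Sun (30d); Jul starts Tue (31d); Aug starts Fri (31d) ✓; Sep starts Mon (30d); Oct starts Wed (31d); Nov starts Sat (30d) ✓; Dec starts Mon (31d).
Five-Saturday months: March, May, August, November → 4.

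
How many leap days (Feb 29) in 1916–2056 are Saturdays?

5

Leap years in 1916–2056: 36 of them.
Feb 29 weekday advances by 5 (mod 7) from one leap year to the next four years later (or differs when a century non-leap intervenes).
Leap-day weekdays: 1916:Tue 1920:Sun 1924:Fri 1928:Wed 1932:Mon 1936:Sat✓ 1940:Thu 1944:Tue 1948:Sun 1952:Fri 1956:Wed 1960:Mon 1964:Sat✓ …(10 more)… 2008:Fri 2012:Wed 2016:Mon 2020:Sat✓ 2024:Thu 2028:Tue 2032:Sun 2036:Fri 2040:Wed 2044:Mon 2048:Sat✓ 2052:Thu 2056:Tue
Saturday: 1936, 1964, 1992, 2020, 2048 → 5.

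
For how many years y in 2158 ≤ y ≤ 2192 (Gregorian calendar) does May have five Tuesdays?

16

May has 31 days; it has five Tuesdays when Tuesday falls among the first (month-length − 28) days — i.e. when May 1 is one of Tuesday/Monday/Sunday.
May 1 by year: 2158:Mon✓ 2159:Tue✓ 2160:Thu 2161:Fri 2162:Sat 2163:Sun✓ 2164:Tue✓ 2165:Wed 2166:Thu 2167:Fri 2168:Sun✓ 2169:Mon✓ 2170:Tue✓ 2171:Wed 2172:Fri …(5 more)… 2178:Fri 2179:Sat 2180:Mon✓ 2181:Tue✓ 2182:Wed 2183:Thu 2184:Sat 2185:Sun✓ 2186:Mon✓ 2187:Tue✓ 2188:Thu 2189:Fri 2190:Sat 2191:Sun✓ 2192:Tue✓
Years with five Tuesdays: 2158, 2159, 2163, 2164, 2168, 2169, 2170, 2174, 2175, 2180, 2181, 2185, 2186, 2187, 2191, 2192 → 16.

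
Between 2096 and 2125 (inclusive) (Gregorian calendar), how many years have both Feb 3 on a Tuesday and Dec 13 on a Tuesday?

0

Check each year's weekday for Feb 3 and Dec 13:
  2096: Fri/Thu  2097: Sun/Fri  2098: Mon/Sat  2099: Tue/Sun  2100: Wed/Mon  2101: Thu/Tue  2102: Fri/Wed  2103: Sat/Thu  2104: Sun/Sat  2105: Tue/Sun  2106: Wed/Mon  2107: Thu/Tue  2108: Fri/Thu  2109: Sun/Fri  2110: Mon/Sat  2111: Tue/Sun  2112: Wed/Tue  2113: Fri/Wed  2114: Sat/Thu  2115: Sun/Fri  2116: Mon/Sun  2117: Wed/Mon  2118: Thu/Tue  2119: Fri/Wed  2120: Sat/Fri  2121: Mon/Sat  2122: Tue/Sun  2123: Wed/Mon  2124: Thu/Wed  2125: Sat/Thu
Both conditions hold in: no year — 0.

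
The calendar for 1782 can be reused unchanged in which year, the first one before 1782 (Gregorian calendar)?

1771

Two years share a calendar iff Jan 1 falls on the same weekday and both are leap or both are common. 1782: Jan 1 is Tuesday, common year.
1781: Jan 1 Monday, common
1780: Jan 1 Saturday, leap
1779: Jan 1 Friday, common
1778: Jan 1 Thursday, common
1777: Jan 1 Wednesday, common
1776: Jan 1 Monday, leap
1775: Jan 1 Sunday, common
1774: Jan 1 Saturday, common
1773: Jan 1 Friday, common
1772: Jan 1 Wednesday, leap
1771: Jan 1 Tuesday, common
1771 matches on both conditions.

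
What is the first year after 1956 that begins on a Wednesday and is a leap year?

Jan 1 advances by 2 weekdays after a leap year and by 1 after a common year.
1956: Jan 1 is Sunday (leap).
1957: Tuesday
1958: Wednesday
1959: Thursday
1960: Friday (leap)
1961: Sunday
1962: Monday
1963: Tuesday
1964: Wednesday (leap)
1964 begins on a Wednesday and is a leap year.

1964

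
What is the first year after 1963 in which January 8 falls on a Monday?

1968

From one year to the next, a fixed date's weekday advances by 1, or by 2 when a Feb 29 lies between the two dates.
1963: January 8 is Tuesday.
1964: Wednesday (+1)
1965: Friday (+2)
1966: Saturday (+1)
1967: Sunday (+1)
1968: Monday (+1)
January 8 falls on a Monday in 1968.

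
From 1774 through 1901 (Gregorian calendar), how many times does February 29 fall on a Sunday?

4

Leap years in 1774–1901: 30 of them.
Feb 29 weekday advances by 5 (mod 7) from one leap year to the next four years later (or differs when a century non-leap intervenes).
Leap-day weekdays: 1776:Thu 1780:Tue 1784:Sun✓ 1788:Fri 1792:Wed 1796:Mon 1804:Wed 1808:Mon 1812:Sat 1816:Thu 1820:Tue 1824:Sun✓ 1828:Fri …(4 more)… 1848:Tue 1852:Sun✓ 1856:Fri 1860:Wed 1864:Mon 1868:Sat 1872:Thu 1876:Tue 1880:Sun✓ 1884:Fri 1888:Wed 1892:Mon 1896:Sat
Sunday: 1784, 1824, 1852, 1880 → 4.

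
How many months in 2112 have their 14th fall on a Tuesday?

1

Check the 14th of each month of 2112: Jan 14: Thu, Feb 14: Sun, Mar 14: Mon, Apr 14: Thu, May 14: Sat, Jun 14: Tue, Jul 14: Thu, Aug 14: Sun, Sep 14: Wed, Oct 14: Fri, Nov 14: Mon, Dec 14: Wed.
Tuesday occurs in June — 1 month.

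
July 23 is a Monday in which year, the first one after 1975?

From one year to the next, a fixed date's weekday advances by 1, or by 2 when a Feb 29 lies between the two dates.
1975: July 23 is Wednesday.
1976: Friday (+2)
1977: Saturday (+1)
1978: Sunday (+1)
1979: Monday (+1)
July 23 falls on a Monday in 1979.

1979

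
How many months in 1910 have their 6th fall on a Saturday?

Check the 6th of each month of 1910: Jan 6: Thu, Feb 6: Sun, Mar 6: Sun, Apr 6: Wed, May 6: Fri, Jun 6: Mon, Jul 6: Wed, Aug 6: Sat, Sep 6: Tue, Oct 6: Thu, Nov 6: Sun, Dec 6: Tue.
Saturday occurs in August — 1 month.

1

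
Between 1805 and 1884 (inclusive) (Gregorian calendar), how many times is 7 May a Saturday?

Track 7 May's weekday year by year (advancing +1, or +2 across a Feb 29):
  1805: Tue  1806: Wed (+1)  1807: Thu (+1)  1808: Sat (+2) ✓  1809: Sun (+1)
  1810: Mon (+1)  1811: Tue (+1)  1812: Thu (+2)  1813: Fri (+1)  1814: Sat (+1) ✓
  1815: Sun (+1)  1816: Tue (+2)  1817: Wed (+1)  1818: Thu (+1)  … (52 more years) …
  1871: Sun (+1)  1872: Tue (+2)  1873: Wed (+1)  1874: Thu (+1)  1875: Fri (+1)
  1876: Sun (+2)  1877: Mon (+1)  1878: Tue (+1)  1879: Wed (+1)  1880: Fri (+2)
  1881: Sat (+1) ✓  1882: Sun (+1)  1883: Mon (+1)  1884: Wed (+2)
Saturday years: 1808, 1814, 1825, 1831, 1836, 1842, 1853, 1859, 1864, 1870, 1881 — 11 in total.

11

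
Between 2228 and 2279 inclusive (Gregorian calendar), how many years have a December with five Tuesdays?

December has 31 days; it has five Tuesdays when Tuesday falls among the first (month-length − 28) days — i.e. when December 1 is one of Tuesday/Monday/Sunday.
December 1 by year: 2228:Mon✓ 2229:Tue✓ 2230:Wed 2231:Thu 2232:Sat 2233:Sun✓ 2234:Mon✓ 2235:Tue✓ 2236:Thu 2237:Fri 2238:Sat 2239:Sun✓ 2240:Tue✓ 2241:Wed 2242:Thu …(22 more)… 2265:Fri 2266:Sat 2267:Sun✓ 2268:Tue✓ 2269:Wed 2270:Thu 2271:Fri 2272:Sun✓ 2273:Mon✓ 2274:Tue✓ 2275:Wed 2276:Fri 2277:Sat 2278:Sun✓ 2279:Mon✓
Years with five Tuesdays: 2228, 2229, 2233, 2234, 2235, 2239, 2240, 2244, 2245, 2246, 2250, 2251, 2256, 2257, 2261, 2262, 2263, 2267, 2268, 2272, 2273, 2274, 2278, 2279 → 24.

24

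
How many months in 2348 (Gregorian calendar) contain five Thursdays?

A month of length L has five Thursdays iff its first Thursday is on day ≤ L−28 (so day 1–3 in a 31-day month, 1–2 in a 30-day month, day 1 in a leap February).
Checking each month of 2348: Jan starts Thu (31d) ✓; Feb starts Sun (29d); Mar starts Mon (31d); Apr starts Thu (30d) ✓; May starts Sat (31d); Jun starts Tue (30d); Jul starts Thu (31d) ✓; Aug starts Sun (31d); Sep starts Wed (30d) ✓; Oct starts Fri (31d); Nov starts Mon (30d); Dec starts Wed (31d) ✓.
Five-Thursday months: January, April, July, September, December → 5.

5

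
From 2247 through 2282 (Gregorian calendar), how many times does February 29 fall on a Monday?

Leap years in 2247–2282: 9 of them.
Feb 29 weekday advances by 5 (mod 7) from one leap year to the next four years later (or differs when a century non-leap intervenes).
Leap-day weekdays: 2248:Tue 2252:Sun 2256:Fri 2260:Wed 2264:Mon✓ 2268:Sat 2272:Thu 2276:Tue 2280:Sun
Monday: 2264 → 1.

1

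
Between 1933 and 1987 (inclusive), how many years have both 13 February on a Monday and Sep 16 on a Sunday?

2

Check each year's weekday for 13 February and Sep 16:
  1933: Mon/Sat  1934: Tue/Sun  1935: Wed/Mon  1936: Thu/Wed  1937: Sat/Thu  1938: Sun/Fri  1939: Mon/Sat  1940: Tue/Mon  1941: Thu/Tue  1942: Fri/Wed  1943: Sat/Thu  1944: Sun/Sat  1945: Tue/Sun  1946: Wed/Mon  …(27 more)…  1974: Wed/Mon  1975: Thu/Tue  1976: Fri/Thu  1977: Sun/Fri  1978: Mon/Sat  1979: Tue/Sun  1980: Wed/Tue  1981: Fri/Wed  1982: Sat/Thu  1983: Sun/Fri  1984: Mon/Sun ✓  1985: Wed/Mon  1986: Thu/Tue  1987: Fri/Wed
Both conditions hold in: 1956, 1984 — 2.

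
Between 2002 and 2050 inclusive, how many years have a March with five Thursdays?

March has 31 days; it has five Thursdays when Thursday falls among the first (month-length − 28) days — i.e. when March 1 is one of Thursday/Wednesday/Tuesday.
March 1 by year: 2002:Fri 2003:Sat 2004:Mon 2005:Tue✓ 2006:Wed✓ 2007:Thu✓ 2008:Sat 2009:Sun 2010:Mon 2011:Tue✓ 2012:Thu✓ 2013:Fri 2014:Sat 2015:Sun 2016:Tue✓ …(19 more)… 2036:Sat 2037:Sun 2038:Mon 2039:Tue✓ 2040:Thu✓ 2041:Fri 2042:Sat 2043:Sun 2044:Tue✓ 2045:Wed✓ 2046:Thu✓ 2047:Fri 2048:Sun 2049:Mon 2050:Tue✓
Years with five Thursdays: 2005, 2006, 2007, 2011, 2012, 2016, 2017, 2018, 2022, 2023, 2028, 2029, 2033, 2034, 2035, 2039, 2040, 2044, 2045, 2046, 2050 → 21.

21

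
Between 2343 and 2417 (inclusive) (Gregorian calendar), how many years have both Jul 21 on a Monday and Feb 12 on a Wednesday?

Check each year's weekday for Jul 21 and Feb 12:
  2343: Wed/Fri  2344: Fri/Sat  2345: Sat/Mon  2346: Sun/Tue  2347: Mon/Wed ✓  2348: Wed/Thu  2349: Thu/Sat  2350: Fri/Sun  2351: Sat/Mon  2352: Mon/Tue  2353: Tue/Thu  2354: Wed/Fri  2355: Thu/Sat  2356: Sat/Sun  …(47 more)…  2404: Wed/Thu  2405: Thu/Sat  2406: Fri/Sun  2407: Sat/Mon  2408: Mon/Tue  2409: Tue/Thu  2410: Wed/Fri  2411: Thu/Sat  2412: Sat/Sun  2413: Sun/Tue  2414: Mon/Wed ✓  2415: Tue/Thu  2416: Thu/Fri  2417: Fri/Sun
Both conditions hold in: 2347, 2358, 2369, 2375, 2386, 2397, 2403, 2414 — 8.

8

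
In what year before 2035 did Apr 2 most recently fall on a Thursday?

From one year to the next, a fixed date's weekday advances by 1, or by 2 when a Feb 29 lies between the two dates.
2035: April 2 is Monday.
2034: Sunday (−1)
2033: Saturday (−1)
2032: Friday (−1)
2031: Wednesday (−2)
2030: Tuesday (−1)
2029: Monday (−1)
2028: Sunday (−1)
2027: Friday (−2)
2026: Thursday (−1)
Apr 2 falls on a Thursday in 2026.

2026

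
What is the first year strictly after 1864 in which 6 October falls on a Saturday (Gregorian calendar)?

From one year to the next, a fixed date's weekday advances by 1, or by 2 when a Feb 29 lies between the two dates.
1864: October 6 is Thursday.
1865: Friday (+1)
1866: Saturday (+1)
6 October falls on a Saturday in 1866.

1866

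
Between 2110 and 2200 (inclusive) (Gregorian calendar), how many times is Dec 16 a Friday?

13

Track Dec 16's weekday year by year (advancing +1, or +2 across a Feb 29):
  2110: Tue  2111: Wed (+1)  2112: Fri (+2) ✓  2113: Sat (+1)  2114: Sun (+1)
  2115: Mon (+1)  2116: Wed (+2)  2117: Thu (+1)  2118: Fri (+1) ✓  2119: Sat (+1)
  2120: Mon (+2)  2121: Tue (+1)  2122: Wed (+1)  2123: Thu (+1)  … (63 more years) …
  2187: Sun (+1)  2188: Tue (+2)  2189: Wed (+1)  2190: Thu (+1)  2191: Fri (+1) ✓
  2192: Sun (+2)  2193: Mon (+1)  2194: Tue (+1)  2195: Wed (+1)  2196: Fri (+2) ✓
  2197: Sat (+1)  2198: Sun (+1)  2199: Mon (+1)  2200: Tue (+1)
Friday years: 2112, 2118, 2129, 2135, 2140, 2146, 2157, 2163, 2168, 2174, 2185, 2191, 2196 — 13 in total.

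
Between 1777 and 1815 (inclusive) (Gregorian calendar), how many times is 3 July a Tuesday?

6

Track 3 July's weekday year by year (advancing +1, or +2 across a Feb 29):
  1777: Thu  1778: Fri (+1)  1779: Sat (+1)  1780: Mon (+2)  1781: Tue (+1) ✓
  1782: Wed (+1)  1783: Thu (+1)  1784: Sat (+2)  1785: Sun (+1)  1786: Mon (+1)
  1787: Tue (+1) ✓  1788: Thu (+2)  1789: Fri (+1)  1790: Sat (+1)  … (11 more years) …
  1802: Sat (+1)  1803: Sun (+1)  1804: Tue (+2) ✓  1805: Wed (+1)  1806: Thu (+1)
  1807: Fri (+1)  1808: Sun (+2)  1809: Mon (+1)  1810: Tue (+1) ✓  1811: Wed (+1)
  1812: Fri (+2)  1813: Sat (+1)  1814: Sun (+1)  1815: Mon (+1)
Tuesday years: 1781, 1787, 1792, 1798, 1804, 1810 — 6 in total.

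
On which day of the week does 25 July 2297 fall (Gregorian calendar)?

January 1, 2297 is a Friday.
July 25 is day 206 of the year, i.e. 205 days after Jan 1.
205 mod 7 = 2, so advance 2 weekdays from Friday: Sunday.

Sunday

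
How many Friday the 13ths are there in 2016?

1

Check the 13th of each month of 2016: Jan 13: Wed, Feb 13: Sat, Mar 13: Sun, Apr 13: Wed, May 13: Fri, Jun 13: Mon, Jul 13: Wed, Aug 13: Sat, Sep 13: Tue, Oct 13: Thu, Nov 13: Sun, Dec 13: Tue.
Friday occurs in May — 1 month.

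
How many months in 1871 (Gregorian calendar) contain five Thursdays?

A month of length L has five Thursdays iff its first Thursday is on day ≤ L−28 (so day 1–3 in a 31-day month, 1–2 in a 30-day month, day 1 in a leap February).
Checking each month of 1871: Jan starts Sun (31d); Feb starts Wed (28d); Mar starts Wed (31d) ✓; Apr starts Sat (30d); May starts Mon (31d); Jun starts Thu (30d) ✓; Jul starts Sat (31d); Aug starts Tue (31d) ✓; Sep starts Fri (30d); Oct starts Sun (31d); Nov starts Wed (30d) ✓; Dec starts Fri (31d).
Five-Thursday months: March, June, August, November → 4.

4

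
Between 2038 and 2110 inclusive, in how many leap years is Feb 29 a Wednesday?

4

Leap years in 2038–2110: 17 of them.
Feb 29 weekday advances by 5 (mod 7) from one leap year to the next four years later (or differs when a century non-leap intervenes).
Leap-day weekdays: 2040:Wed✓ 2044:Mon 2048:Sat 2052:Thu 2056:Tue 2060:Sun 2064:Fri 2068:Wed✓ 2072:Mon 2076:Sat 2080:Thu 2084:Tue 2088:Sun 2092:Fri 2096:Wed✓ 2104:Fri 2108:Wed✓
Wednesday: 2040, 2068, 2096, 2108 → 4.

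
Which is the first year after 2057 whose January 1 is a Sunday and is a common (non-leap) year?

Jan 1 advances by 2 weekdays after a leap year and by 1 after a common year.
2057: Jan 1 is Monday.
2058: Tuesday
2059: Wednesday
2060: Thursday (leap)
2061: Saturday
2062: Sunday
2062 begins on a Sunday and is a common year.

2062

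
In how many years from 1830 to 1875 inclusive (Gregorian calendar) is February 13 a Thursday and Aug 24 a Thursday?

0

Check each year's weekday for February 13 and Aug 24:
  1830: Sat/Tue  1831: Sun/Wed  1832: Mon/Fri  1833: Wed/Sat  1834: Thu/Sun  1835: Fri/Mon  1836: Sat/Wed  1837: Mon/Thu  1838: Tue/Fri  1839: Wed/Sat  1840: Thu/Mon  1841: Sat/Tue  1842: Sun/Wed  1843: Mon/Thu  …(18 more)…  1862: Thu/Sun  1863: Fri/Mon  1864: Sat/Wed  1865: Mon/Thu  1866: Tue/Fri  1867: Wed/Sat  1868: Thu/Mon  1869: Sat/Tue  1870: Sun/Wed  1871: Mon/Thu  1872: Tue/Sat  1873: Thu/Sun  1874: Fri/Mon  1875: Sat/Tue
Both conditions hold in: no year — 0.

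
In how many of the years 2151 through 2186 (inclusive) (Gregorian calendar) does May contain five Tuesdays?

16

May has 31 days; it has five Tuesdays when Tuesday falls among the first (month-length − 28) days — i.e. when May 1 is one of Tuesday/Monday/Sunday.
May 1 by year: 2151:Sat 2152:Mon✓ 2153:Tue✓ 2154:Wed 2155:Thu 2156:Sat 2157:Sun✓ 2158:Mon✓ 2159:Tue✓ 2160:Thu 2161:Fri 2162:Sat 2163:Sun✓ 2164:Tue✓ 2165:Wed …(6 more)… 2172:Fri 2173:Sat 2174:Sun✓ 2175:Mon✓ 2176:Wed 2177:Thu 2178:Fri 2179:Sat 2180:Mon✓ 2181:Tue✓ 2182:Wed 2183:Thu 2184:Sat 2185:Sun✓ 2186:Mon✓
Years with five Tuesdays: 2152, 2153, 2157, 2158, 2159, 2163, 2164, 2168, 2169, 2170, 2174, 2175, 2180, 2181, 2185, 2186 → 16.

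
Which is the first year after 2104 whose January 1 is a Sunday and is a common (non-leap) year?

Jan 1 advances by 2 weekdays after a leap year and by 1 after a common year.
2104: Jan 1 is Tuesday (leap).
2105: Thursday
2106: Friday
2107: Saturday
2108: Sunday (leap)
2109: Tuesday
2110: Wednesday
2111: Thursday
2112: Friday (leap)
2113: Sunday
2113 begins on a Sunday and is a common year.

2113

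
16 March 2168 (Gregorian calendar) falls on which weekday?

Wednesday

January 1, 2168 is a Friday.
March 16 is day 76 of the year, i.e. 75 days after Jan 1.
75 mod 7 = 5, so advance 5 weekdays from Friday: Wednesday.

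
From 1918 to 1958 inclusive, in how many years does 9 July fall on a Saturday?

Track 9 July's weekday year by year (advancing +1, or +2 across a Feb 29):
  1918: Tue  1919: Wed (+1)  1920: Fri (+2)  1921: Sat (+1) ✓  1922: Sun (+1)
  1923: Mon (+1)  1924: Wed (+2)  1925: Thu (+1)  1926: Fri (+1)  1927: Sat (+1) ✓
  1928: Mon (+2)  1929: Tue (+1)  1930: Wed (+1)  1931: Thu (+1)  … (13 more years) …
  1945: Mon (+1)  1946: Tue (+1)  1947: Wed (+1)  1948: Fri (+2)  1949: Sat (+1) ✓
  1950: Sun (+1)  1951: Mon (+1)  1952: Wed (+2)  1953: Thu (+1)  1954: Fri (+1)
  1955: Sat (+1) ✓  1956: Mon (+2)  1957: Tue (+1)  1958: Wed (+1)
Saturday years: 1921, 1927, 1932, 1938, 1949, 1955 — 6 in total.

6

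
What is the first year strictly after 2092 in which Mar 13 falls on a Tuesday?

2096

From one year to the next, a fixed date's weekday advances by 1, or by 2 when a Feb 29 lies between the two dates.
2092: March 13 is Thursday.
2093: Friday (+1)
2094: Saturday (+1)
2095: Sunday (+1)
2096: Tuesday (+2)
Mar 13 falls on a Tuesday in 2096.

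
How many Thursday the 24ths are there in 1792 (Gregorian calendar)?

Check the 24th of each month of 1792: Jan 24: Tue, Feb 24: Fri, Mar 24: Sat, Apr 24: Tue, May 24: Thu, Jun 24: Sun, Jul 24: Tue, Aug 24: Fri, Sep 24: Mon, Oct 24: Wed, Nov 24: Sat, Dec 24: Mon.
Thursday occurs in May — 1 month.

1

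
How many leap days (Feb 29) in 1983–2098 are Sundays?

Leap years in 1983–2098: 29 of them.
Feb 29 weekday advances by 5 (mod 7) from one leap year to the next four years later (or differs when a century non-leap intervenes).
Leap-day weekdays: 1984:Wed 1988:Mon 1992:Sat 1996:Thu 2000:Tue 2004:Sun✓ 2008:Fri 2012:Wed 2016:Mon 2020:Sat 2024:Thu 2028:Tue 2032:Sun✓ …(3 more)… 2048:Sat 2052:Thu 2056:Tue 2060:Sun✓ 2064:Fri 2068:Wed 2072:Mon 2076:Sat 2080:Thu 2084:Tue 2088:Sun✓ 2092:Fri 2096:Wed
Sunday: 2004, 2032, 2060, 2088 → 4.

4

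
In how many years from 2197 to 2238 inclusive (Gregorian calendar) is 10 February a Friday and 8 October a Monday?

2

Check each year's weekday for 10 February and 8 October:
  2197: Fri/Sun  2198: Sat/Mon  2199: Sun/Tue  2200: Mon/Wed  2201: Tue/Thu  2202: Wed/Fri  2203: Thu/Sat  2204: Fri/Mon ✓  2205: Sun/Tue  2206: Mon/Wed  2207: Tue/Thu  2208: Wed/Sat  2209: Fri/Sun  2210: Sat/Mon  …(14 more)…  2225: Thu/Sat  2226: Fri/Sun  2227: Sat/Mon  2228: Sun/Wed  2229: Tue/Thu  2230: Wed/Fri  2231: Thu/Sat  2232: Fri/Mon ✓  2233: Sun/Tue  2234: Mon/Wed  2235: Tue/Thu  2236: Wed/Sat  2237: Fri/Sun  2238: Sat/Mon
Both conditions hold in: 2204, 2232 — 2.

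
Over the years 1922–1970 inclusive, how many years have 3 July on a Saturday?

6

Track 3 July's weekday year by year (advancing +1, or +2 across a Feb 29):
  1922: Mon  1923: Tue (+1)  1924: Thu (+2)  1925: Fri (+1)  1926: Sat (+1) ✓
  1927: Sun (+1)  1928: Tue (+2)  1929: Wed (+1)  1930: Thu (+1)  1931: Fri (+1)
  1932: Sun (+2)  1933: Mon (+1)  1934: Tue (+1)  1935: Wed (+1)  … (21 more years) …
  1957: Wed (+1)  1958: Thu (+1)  1959: Fri (+1)  1960: Sun (+2)  1961: Mon (+1)
  1962: Tue (+1)  1963: Wed (+1)  1964: Fri (+2)  1965: Sat (+1) ✓  1966: Sun (+1)
  1967: Mon (+1)  1968: Wed (+2)  1969: Thu (+1)  1970: Fri (+1)
Saturday years: 1926, 1937, 1943, 1948, 1954, 1965 — 6 in total.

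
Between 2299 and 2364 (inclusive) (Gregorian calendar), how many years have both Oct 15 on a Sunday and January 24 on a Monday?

2

Check each year's weekday for Oct 15 and January 24:
  2299: Sun/Tue  2300: Mon/Wed  2301: Tue/Thu  2302: Wed/Fri  2303: Thu/Sat  2304: Sat/Sun  2305: Sun/Tue  2306: Mon/Wed  2307: Tue/Thu  2308: Thu/Fri  2309: Fri/Sun  2310: Sat/Mon  2311: Sun/Tue  2312: Tue/Wed  …(38 more)…  2351: Mon/Wed  2352: Wed/Thu  2353: Thu/Sat  2354: Fri/Sun  2355: Sat/Mon  2356: Mon/Tue  2357: Tue/Thu  2358: Wed/Fri  2359: Thu/Sat  2360: Sat/Sun  2361: Sun/Tue  2362: Mon/Wed  2363: Tue/Thu  2364: Thu/Fri
Both conditions hold in: 2316, 2344 — 2.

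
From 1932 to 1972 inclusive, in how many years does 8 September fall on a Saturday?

Track 8 September's weekday year by year (advancing +1, or +2 across a Feb 29):
  1932: Thu  1933: Fri (+1)  1934: Sat (+1) ✓  1935: Sun (+1)  1936: Tue (+2)
  1937: Wed (+1)  1938: Thu (+1)  1939: Fri (+1)  1940: Sun (+2)  1941: Mon (+1)
  1942: Tue (+1)  1943: Wed (+1)  1944: Fri (+2)  1945: Sat (+1) ✓  … (13 more years) …
  1959: Tue (+1)  1960: Thu (+2)  1961: Fri (+1)  1962: Sat (+1) ✓  1963: Sun (+1)
  1964: Tue (+2)  1965: Wed (+1)  1966: Thu (+1)  1967: Fri (+1)  1968: Sun (+2)
  1969: Mon (+1)  1970: Tue (+1)  1971: Wed (+1)  1972: Fri (+2)
Saturday years: 1934, 1945, 1951, 1956, 1962 — 5 in total.

5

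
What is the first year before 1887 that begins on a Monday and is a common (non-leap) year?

1883

Jan 1 advances by 2 weekdays after a leap year and by 1 after a common year.
1887: Jan 1 is Saturday.
1886: Friday
1885: Thursday
1884: Tuesday (leap)
1883: Monday
1883 begins on a Monday and is a common year.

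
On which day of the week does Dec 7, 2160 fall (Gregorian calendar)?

Sunday

January 1, 2160 is a Tuesday.
December 7 is day 342 of the year, i.e. 341 days after Jan 1.
341 mod 7 = 5, so advance 5 weekdays from Tuesday: Sunday.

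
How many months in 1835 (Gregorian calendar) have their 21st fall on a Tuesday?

Check the 21st of each month of 1835: Jan 21: Wed, Feb 21: Sat, Mar 21: Sat, Apr 21: Tue, May 21: Thu, Jun 21: Sun, Jul 21: Tue, Aug 21: Fri, Sep 21: Mon, Oct 21: Wed, Nov 21: Sat, Dec 21: Mon.
Tuesday occurs in April, July — 2 months.

2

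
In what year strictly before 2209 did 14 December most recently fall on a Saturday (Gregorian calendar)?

2205

From one year to the next, a fixed date's weekday advances by 1, or by 2 when a Feb 29 lies between the two dates.
2209: December 14 is Thursday.
2208: Wednesday (−1)
2207: Monday (−2)
2206: Sunday (−1)
2205: Saturday (−1)
14 December falls on a Saturday in 2205.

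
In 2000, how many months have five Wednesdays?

A month of length L has five Wednesdays iff its first Wednesday is on day ≤ L−28 (so day 1–3 in a 31-day month, 1–2 in a 30-day month, day 1 in a leap February).
Checking each month of 2000: Jan starts Sat (31d); Feb starts Tue (29d); Mar starts Wed (31d) ✓; Apr starts Sat (30d); May starts Mon (31d) ✓; Jun starts Thu (30d); Jul starts Sat (31d); Aug starts Tue (31d) ✓; Sep starts Fri (30d); Oct starts Sun (31d); Nov starts Wed (30d) ✓; Dec starts Fri (31d).
Five-Wednesday months: March, May, August, November → 4.

4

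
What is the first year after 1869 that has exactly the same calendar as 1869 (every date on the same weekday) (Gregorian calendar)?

1875

Two years share a calendar iff Jan 1 falls on the same weekday and both are leap or both are common. 1869: Jan 1 is Friday, common year.
1870: Jan 1 Saturday, common
1871: Jan 1 Sunday, common
1872: Jan 1 Monday, leap
1873: Jan 1 Wednesday, common
1874: Jan 1 Thursday, common
1875: Jan 1 Friday, common
1875 matches on both conditions.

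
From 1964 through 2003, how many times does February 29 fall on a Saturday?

2

Leap years in 1964–2003: 10 of them.
Feb 29 weekday advances by 5 (mod 7) from one leap year to the next four years later (or differs when a century non-leap intervenes).
Leap-day weekdays: 1964:Sat✓ 1968:Thu 1972:Tue 1976:Sun 1980:Fri 1984:Wed 1988:Mon 1992:Sat✓ 1996:Thu 2000:Tue
Saturday: 1964, 1992 → 2.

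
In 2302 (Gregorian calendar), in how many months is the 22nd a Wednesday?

Check the 22nd of each month of 2302: Jan 22: Wed, Feb 22: Sat, Mar 22: Sat, Apr 22: Tue, May 22: Thu, Jun 22: Sun, Jul 22: Tue, Aug 22: Fri, Sep 22: Mon, Oct 22: Wed, Nov 22: Sat, Dec 22: Mon.
Wednesday occurs in January, October — 2 months.

2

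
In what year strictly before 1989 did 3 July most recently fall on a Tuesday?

From one year to the next, a fixed date's weekday advances by 1, or by 2 when a Feb 29 lies between the two dates.
1989: July 3 is Monday.
1988: Sunday (−1)
1987: Friday (−2)
1986: Thursday (−1)
1985: Wednesday (−1)
1984: Tuesday (−1)
3 July falls on a Tuesday in 1984.

1984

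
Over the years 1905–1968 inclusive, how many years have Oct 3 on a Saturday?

Track Oct 3's weekday year by year (advancing +1, or +2 across a Feb 29):
  1905: Tue  1906: Wed (+1)  1907: Thu (+1)  1908: Sat (+2) ✓  1909: Sun (+1)
  1910: Mon (+1)  1911: Tue (+1)  1912: Thu (+2)  1913: Fri (+1)  1914: Sat (+1) ✓
  1915: Sun (+1)  1916: Tue (+2)  1917: Wed (+1)  1918: Thu (+1)  … (36 more years) …
  1955: Mon (+1)  1956: Wed (+2)  1957: Thu (+1)  1958: Fri (+1)  1959: Sat (+1) ✓
  1960: Mon (+2)  1961: Tue (+1)  1962: Wed (+1)  1963: Thu (+1)  1964: Sat (+2) ✓
  1965: Sun (+1)  1966: Mon (+1)  1967: Tue (+1)  1968: Thu (+2)
Saturday years: 1908, 1914, 1925, 1931, 1936, 1942, 1953, 1959, 1964 — 9 in total.

9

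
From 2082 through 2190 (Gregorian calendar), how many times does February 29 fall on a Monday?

3

Leap years in 2082–2190: 26 of them.
Feb 29 weekday advances by 5 (mod 7) from one leap year to the next four years later (or differs when a century non-leap intervenes).
Leap-day weekdays: 2084:Tue 2088:Sun 2092:Fri 2096:Wed 2104:Fri 2108:Wed 2112:Mon✓ 2116:Sat 2120:Thu 2124:Tue 2128:Sun 2132:Fri 2136:Wed 2140:Mon✓ 2144:Sat 2148:Thu 2152:Tue 2156:Sun 2160:Fri 2164:Wed 2168:Mon✓ 2172:Sat 2176:Thu 2180:Tue 2184:Sun 2188:Fri
Monday: 2112, 2140, 2168 → 3.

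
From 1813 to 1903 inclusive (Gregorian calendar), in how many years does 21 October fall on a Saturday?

Track 21 October's weekday year by year (advancing +1, or +2 across a Feb 29):
  1813: Thu  1814: Fri (+1)  1815: Sat (+1) ✓  1816: Mon (+2)  1817: Tue (+1)
  1818: Wed (+1)  1819: Thu (+1)  1820: Sat (+2) ✓  1821: Sun (+1)  1822: Mon (+1)
  1823: Tue (+1)  1824: Thu (+2)  1825: Fri (+1)  1826: Sat (+1) ✓  … (63 more years) …
  1890: Tue (+1)  1891: Wed (+1)  1892: Fri (+2)  1893: Sat (+1) ✓  1894: Sun (+1)
  1895: Mon (+1)  1896: Wed (+2)  1897: Thu (+1)  1898: Fri (+1)  1899: Sat (+1) ✓
  1900: Sun (+1)  1901: Mon (+1)  1902: Tue (+1)  1903: Wed (+1)
Saturday years: 1815, 1820, 1826, 1837, 1843, 1848, 1854, 1865, 1871, 1876, 1882, 1893, 1899 — 13 in total.

13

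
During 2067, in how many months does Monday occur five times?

4

A month of length L has five Mondays iff its first Monday is on day ≤ L−28 (so day 1–3 in a 31-day month, 1–2 in a 30-day month, day 1 in a leap February).
Checking each month of 2067: Jan starts Sat (31d) ✓; Feb starts Tue (28d); Mar starts Tue (31d); Apr starts Fri (30d); May starts Sun (31d) ✓; Jun starts Wed (30d); Jul starts Fri (31d); Aug starts Mon (31d) ✓; Sep starts Thu (30d); Oct starts Sat (31d) ✓; Nov starts Tue (30d); Dec starts Thu (31d).
Five-Monday months: January, May, August, October → 4.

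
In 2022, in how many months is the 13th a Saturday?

Check the 13th of each month of 2022: Jan 13: Thu, Feb 13: Sun, Mar 13: Sun, Apr 13: Wed, May 13: Fri, Jun 13: Mon, Jul 13: Wed, Aug 13: Sat, Sep 13: Tue, Oct 13: Thu, Nov 13: Sun, Dec 13: Tue.
Saturday occurs in August — 1 month.

1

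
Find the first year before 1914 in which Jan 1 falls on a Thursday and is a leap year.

1880

Jan 1 advances by 2 weekdays after a leap year and by 1 after a common year.
1914: Jan 1 is Thursday.
1913: Wednesday
1912: Monday (leap)
1911: Sunday
1910: Saturday
1909: Friday
1908: Wednesday (leap)
1907: Tuesday
1906: Monday
1905: Sunday
1904: Friday (leap)
1903: Thursday
1902: Wednesday
1901: Tuesday
1900: Monday
1899: Sunday
1898: Saturday
1897: Friday
1896: Wednesday (leap)
1895: Tuesday
1894: Monday
1893: Sunday
1892: Friday (leap)
1891: Thursday
1890: Wednesday
1889: Tuesday
1888: Sunday (leap)
1887: Saturday
1886: Friday
1885: Thursday
1884: Tuesday (leap)
1883: Monday
1882: Sunday
1881: Saturday
1880: Thursday (leap)
1880 begins on a Thursday and is a leap year.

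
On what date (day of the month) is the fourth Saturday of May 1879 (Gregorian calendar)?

May 1, 1879 is a Thursday, so the first Saturday is the 3rd.
The fourth Saturday is 3 + 21 = 24.

24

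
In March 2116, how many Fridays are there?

March 2116 has 31 days and begins on Sunday.
The first Friday is March 6.
Fridays fall on 6, 13, 20, 27 — that's 4.

4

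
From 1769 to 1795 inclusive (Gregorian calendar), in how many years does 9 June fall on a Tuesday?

Track 9 June's weekday year by year (advancing +1, or +2 across a Feb 29):
  1769: Fri  1770: Sat (+1)  1771: Sun (+1)  1772: Tue (+2) ✓  1773: Wed (+1)
  1774: Thu (+1)  1775: Fri (+1)  1776: Sun (+2)  1777: Mon (+1)  1778: Tue (+1) ✓
  1779: Wed (+1)  1780: Fri (+2)  1781: Sat (+1)  1782: Sun (+1)  1783: Mon (+1)
  1784: Wed (+2)  1785: Thu (+1)  1786: Fri (+1)  1787: Sat (+1)  1788: Mon (+2)
  1789: Tue (+1) ✓  1790: Wed (+1)  1791: Thu (+1)  1792: Sat (+2)  1793: Sun (+1)
  1794: Mon (+1)  1795: Tue (+1) ✓
Tuesday years: 1772, 1778, 1789, 1795 — 4 in total.

4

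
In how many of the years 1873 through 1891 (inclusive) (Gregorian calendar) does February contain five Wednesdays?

1

February has 28 days (29 in leap years); it has five Wednesdays when Wednesday falls among the first (month-length − 28) days — i.e. when February 1 is Wednesday in a leap year (never in a common year).
February 1 by year: 1873:Sat 1874:Sun 1875:Mon 1876:Tue 1877:Thu 1878:Fri 1879:Sat 1880:Sun 1881:Tue 1882:Wed 1883:Thu 1884:Fri 1885:Sun 1886:Mon 1887:Tue 1888:Wed✓ 1889:Fri 1890:Sat 1891:Sun
Years with five Wednesdays: 1888 → 1.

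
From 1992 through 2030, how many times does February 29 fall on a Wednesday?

1

Leap years in 1992–2030: 10 of them.
Feb 29 weekday advances by 5 (mod 7) from one leap year to the next four years later (or differs when a century non-leap intervenes).
Leap-day weekdays: 1992:Sat 1996:Thu 2000:Tue 2004:Sun 2008:Fri 2012:Wed✓ 2016:Mon 2020:Sat 2024:Thu 2028:Tue
Wednesday: 2012 → 1.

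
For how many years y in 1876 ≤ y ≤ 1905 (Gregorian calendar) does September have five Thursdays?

September has 30 days; it has five Thursdays when Thursday falls among the first (month-length − 28) days — i.e. when September 1 is one of Thursday/Wednesday.
September 1 by year: 1876:Fri 1877:Sat 1878:Sun 1879:Mon 1880:Wed✓ 1881:Thu✓ 1882:Fri 1883:Sat 1884:Mon 1885:Tue 1886:Wed✓ 1887:Thu✓ 1888:Sat 1889:Sun 1890:Mon 1891:Tue 1892:Thu✓ 1893:Fri 1894:Sat 1895:Sun 1896:Tue 1897:Wed✓ 1898:Thu✓ 1899:Fri 1900:Sat 1901:Sun 1902:Mon 1903:Tue 1904:Thu✓ 1905:Fri
Years with five Thursdays: 1880, 1881, 1886, 1887, 1892, 1897, 1898, 1904 → 8.

8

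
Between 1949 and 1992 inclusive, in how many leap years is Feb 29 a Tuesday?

Leap years in 1949–1992: 11 of them.
Feb 29 weekday advances by 5 (mod 7) from one leap year to the next four years later (or differs when a century non-leap intervenes).
Leap-day weekdays: 1952:Fri 1956:Wed 1960:Mon 1964:Sat 1968:Thu 1972:Tue✓ 1976:Sun 1980:Fri 1984:Wed 1988:Mon 1992:Sat
Tuesday: 1972 → 1.

1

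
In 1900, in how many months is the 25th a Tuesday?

2

Check the 25th of each month of 1900: Jan 25: Thu, Feb 25: Sun, Mar 25: Sun, Apr 25: Wed, May 25: Fri, Jun 25: Mon, Jul 25: Wed, Aug 25: Sat, Sep 25: Tue, Oct 25: Thu, Nov 25: Sun, Dec 25: Tue.
Tuesday occurs in September, December — 2 months.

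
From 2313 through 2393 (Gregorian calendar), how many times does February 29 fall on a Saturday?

Leap years in 2313–2393: 20 of them.
Feb 29 weekday advances by 5 (mod 7) from one leap year to the next four years later (or differs when a century non-leap intervenes).
Leap-day weekdays: 2316:Tue 2320:Sun 2324:Fri 2328:Wed 2332:Mon 2336:Sat✓ 2340:Thu 2344:Tue 2348:Sun 2352:Fri 2356:Wed 2360:Mon 2364:Sat✓ 2368:Thu 2372:Tue 2376:Sun 2380:Fri 2384:Wed 2388:Mon 2392:Sat✓
Saturday: 2336, 2364, 2392 → 3.

3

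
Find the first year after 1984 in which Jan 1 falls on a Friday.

1988

Jan 1 advances by 2 weekdays after a leap year and by 1 after a common year.
1984: Jan 1 is Sunday (leap).
1985: Tuesday
1986: Wednesday
1987: Thursday
1988: Friday (leap)
1988 begins on a Friday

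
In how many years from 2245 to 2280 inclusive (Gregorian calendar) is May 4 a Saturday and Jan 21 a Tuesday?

Check each year's weekday for May 4 and Jan 21:
  2245: Sun/Tue  2246: Mon/Wed  2247: Tue/Thu  2248: Thu/Fri  2249: Fri/Sun  2250: Sat/Mon  2251: Sun/Tue  2252: Tue/Wed  2253: Wed/Fri  2254: Thu/Sat  2255: Fri/Sun  2256: Sun/Mon  2257: Mon/Wed  2258: Tue/Thu  …(8 more)…  2267: Sat/Mon  2268: Mon/Tue  2269: Tue/Thu  2270: Wed/Fri  2271: Thu/Sat  2272: Sat/Sun  2273: Sun/Tue  2274: Mon/Wed  2275: Tue/Thu  2276: Thu/Fri  2277: Fri/Sun  2278: Sat/Mon  2279: Sun/Tue  2280: Tue/Wed
Both conditions hold in: no year — 0.

0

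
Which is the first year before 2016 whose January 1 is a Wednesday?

Jan 1 advances by 2 weekdays after a leap year and by 1 after a common year.
2016: Jan 1 is Friday (leap).
2015: Thursday
2014: Wednesday
2014 begins on a Wednesday

2014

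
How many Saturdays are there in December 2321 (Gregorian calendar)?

5

December 2321 has 31 days and begins on Thursday.
The first Saturday is December 3.
Saturdays fall on 3, 10, 17, 24, 31 — that's 5.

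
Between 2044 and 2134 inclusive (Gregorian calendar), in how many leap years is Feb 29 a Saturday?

3

Leap years in 2044–2134: 22 of them.
Feb 29 weekday advances by 5 (mod 7) from one leap year to the next four years later (or differs when a century non-leap intervenes).
Leap-day weekdays: 2044:Mon 2048:Sat✓ 2052:Thu 2056:Tue 2060:Sun 2064:Fri 2068:Wed 2072:Mon 2076:Sat✓ 2080:Thu 2084:Tue 2088:Sun 2092:Fri 2096:Wed 2104:Fri 2108:Wed 2112:Mon 2116:Sat✓ 2120:Thu 2124:Tue 2128:Sun 2132:Fri
Saturday: 2048, 2076, 2116 → 3.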